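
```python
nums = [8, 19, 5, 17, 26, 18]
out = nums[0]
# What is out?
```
Trace:
  nums=[8, 19, 5, 17, 26, 18]
  nums=[8, 19, 5, 17, 26, 18], out=8

Final answer: 8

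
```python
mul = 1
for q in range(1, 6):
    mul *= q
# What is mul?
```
Trace:
  mul=1
  mul=1, q=1
  mul=2, q=2
  mul=6, q=3
  mul=24, q=4
  mul=120, q=5

Final answer: 120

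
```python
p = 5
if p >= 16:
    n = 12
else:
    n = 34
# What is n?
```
Trace:
  p=5
  p=5, n=34

Final answer: 34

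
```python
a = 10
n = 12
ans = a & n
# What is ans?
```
Trace:
  a=10
  a=10, n=12
  a=10, n=12, ans=8

Final answer: 8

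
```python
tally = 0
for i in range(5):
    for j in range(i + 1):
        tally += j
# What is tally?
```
Trace:
  tally=0
  tally=0, i=0, j=0
  tally=0, i=1, j=0
  tally=1, i=1, j=1
  tally=1, i=2, j=0
  tally=2, i=2, j=1
  tally=4, i=2, j=2
  tally=4, i=3, j=0
  tally=5, i=3, j=1
  tally=7, i=3, j=2
  tally=10, i=3, j=3
  tally=10, i=4, j=0
  tally=11, i=4, j=1
  tally=13, i=4, j=2
  tally=16, i=4, j=3
  tally=20, i=4, j=4

Final answer: 20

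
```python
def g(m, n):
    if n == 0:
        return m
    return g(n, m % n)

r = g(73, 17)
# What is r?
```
Call trace:
g(m=73, n=17)
  g(m=17, n=5)
    g(m=5, n=2)
      g(m=2, n=1)
        g(m=1, n=0)
        -> return 1
      -> return 1
    -> return 1
  -> return 1
-> return 1

Final answer: 1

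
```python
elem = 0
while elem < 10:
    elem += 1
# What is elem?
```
Trace:
  elem=0
  elem=1
  elem=2
  elem=3
  elem=4
  elem=5
  elem=6
  elem=7
  elem=8
  elem=9
  elem=10

Final answer: 10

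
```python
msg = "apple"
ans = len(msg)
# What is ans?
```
Trace:
  msg='apple'
  msg='apple', ans=5

Final answer: 5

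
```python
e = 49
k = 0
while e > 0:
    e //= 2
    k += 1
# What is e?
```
Trace:
  e=49
  e=49, k=0
  e=24, k=1
  e=12, k=2
  e=6, k=3
  e=3, k=4
  e=1, k=5
  e=0, k=6

Final answer: 0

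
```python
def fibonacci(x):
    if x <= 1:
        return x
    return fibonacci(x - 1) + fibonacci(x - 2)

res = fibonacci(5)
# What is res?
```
Call trace (a repeated sub-call is expanded the first time; later identical calls just restate its return value):
fibonacci(x=5)
  fibonacci(x=4)
    fibonacci(x=3)
      fibonacci(x=2)
        fibonacci(x=1)
        -> return 1
        fibonacci(x=0)
        -> return 0
      -> return 1
      fibonacci(x=1)
      -> return 1
    -> return 2
    fibonacci(x=2) -> return 1  (same call as traced above)
  -> return 3
  fibonacci(x=3) -> return 2  (same call as traced above)
-> return 5

Final answer: 5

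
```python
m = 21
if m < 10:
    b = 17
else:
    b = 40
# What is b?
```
Trace:
  m=21
  m=21, b=40

Final answer: 40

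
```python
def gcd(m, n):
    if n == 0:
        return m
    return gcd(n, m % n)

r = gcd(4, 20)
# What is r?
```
Call trace:
gcd(m=4, n=20)
  gcd(m=20, n=4)
    gcd(m=4, n=0)
    -> return 4
  -> return 4
-> return 4

Final answer: 4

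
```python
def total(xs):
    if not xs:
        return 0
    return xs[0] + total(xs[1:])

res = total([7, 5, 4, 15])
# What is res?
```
Call trace:
total(xs=[7, 5, 4, 15])
  total(xs=[5, 4, 15])
    total(xs=[4, 15])
      total(xs=[15])
        total(xs=[])
        -> return 0
      -> return 15
    -> return 19
  -> return 24
-> return 31

Final answer: 31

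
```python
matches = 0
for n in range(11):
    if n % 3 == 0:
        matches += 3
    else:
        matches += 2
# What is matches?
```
Trace:
  matches=0
  matches=3, n=0
  matches=5, n=1
  matches=7, n=2
  matches=10, n=3
  matches=12, n=4
  matches=14, n=5
  matches=17, n=6
  matches=19, n=7
  matches=21, n=8
  matches=24, n=9
  matches=26, n=10

Final answer: 26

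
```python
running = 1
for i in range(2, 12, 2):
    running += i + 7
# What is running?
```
Trace:
  running=1
  running=10, i=2
  running=21, i=4
  running=34, i=6
  running=49, i=8
  running=66, i=10

Final answer: 66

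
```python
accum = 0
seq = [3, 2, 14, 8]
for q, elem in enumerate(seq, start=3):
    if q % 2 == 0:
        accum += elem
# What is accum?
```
Trace:
  accum=0
  accum=0, q=3, elem=3
  accum=2, q=4, elem=2
  accum=2, q=5, elem=14
  accum=10, q=6, elem=8

Final answer: 10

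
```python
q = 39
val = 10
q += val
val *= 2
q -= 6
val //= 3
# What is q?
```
Trace:
  q=39
  q=39, val=10
  q=49, val=10
  q=49, val=20
  q=43, val=20
  q=43, val=6

Final answer: 43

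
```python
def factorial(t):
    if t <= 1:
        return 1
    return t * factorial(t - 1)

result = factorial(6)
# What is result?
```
Call trace:
factorial(t=6)
  factorial(t=5)
    factorial(t=4)
      factorial(t=3)
        factorial(t=2)
          factorial(t=1)
          -> return 1
        -> return 2
      -> return 6
    -> return 24
  -> return 120
-> return 720

Final answer: 720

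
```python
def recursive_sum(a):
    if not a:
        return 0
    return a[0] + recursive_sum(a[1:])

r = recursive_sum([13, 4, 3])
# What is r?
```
Call trace:
recursive_sum(a=[13, 4, 3])
  recursive_sum(a=[4, 3])
    recursive_sum(a=[3])
      recursive_sum(a=[])
      -> return 0
    -> return 3
  -> return 7
-> return 20

Final answer: 20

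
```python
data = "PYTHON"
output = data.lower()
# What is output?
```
Trace:
  data='PYTHON'
  data='PYTHON', output='python'

Final answer: 'python'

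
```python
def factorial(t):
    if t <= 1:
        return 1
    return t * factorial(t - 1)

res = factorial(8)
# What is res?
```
Call trace:
factorial(t=8)
  factorial(t=7)
    factorial(t=6)
      factorial(t=5)
        factorial(t=4)
          factorial(t=3)
            factorial(t=2)
              factorial(t=1)
              -> return 1
            -> return 2
          -> return 6
        -> return 24
      -> return 120
    -> return 720
  -> return 5040
-> return 40320

Final answer: 40320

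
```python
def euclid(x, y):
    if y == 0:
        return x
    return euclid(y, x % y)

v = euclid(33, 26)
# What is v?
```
Call trace:
euclid(x=33, y=26)
  euclid(x=26, y=7)
    euclid(x=7, y=5)
      euclid(x=5, y=2)
        euclid(x=2, y=1)
          euclid(x=1, y=0)
          -> return 1
        -> return 1
      -> return 1
    -> return 1
  -> return 1
-> return 1

Final answer: 1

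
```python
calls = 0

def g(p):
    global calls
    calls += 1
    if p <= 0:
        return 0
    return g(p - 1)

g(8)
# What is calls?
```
Call trace:
g(p=8)
  g(p=7)
    g(p=6)
      g(p=5)
        g(p=4)
          g(p=3)
            g(p=2)
              g(p=1)
                g(p=0)
                -> return 0
              -> return 0
            -> return 0
          -> return 0
        -> return 0
      -> return 0
    -> return 0
  -> return 0
-> return 0

calls is incremented once per call. g is entered once for each p = 8, 7, 6, 5, 4, 3, 2, 1, 0 (the p <= 0 call returns without recursing), i.e. 8 + 1 calls.
calls = 9

Final answer: 9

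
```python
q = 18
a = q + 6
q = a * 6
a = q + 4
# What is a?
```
Trace:
  q=18
  q=18, a=24
  q=144, a=24
  q=144, a=148

Final answer: 148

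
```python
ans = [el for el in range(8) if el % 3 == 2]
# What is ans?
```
Trace:
  el=0
  el=1
  el=2
  el=3
  el=4
  el=5
  el=6
  el=7
  ans=[2, 5]

Final answer: [2, 5]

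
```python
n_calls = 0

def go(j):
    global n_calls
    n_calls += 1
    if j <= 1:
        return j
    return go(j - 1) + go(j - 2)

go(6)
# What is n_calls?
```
Call trace (a repeated sub-call is expanded the first time; later identical calls just restate its return value):
go(j=6)
  go(j=5)
    go(j=4)
      go(j=3)
        go(j=2)
          go(j=1)
          -> return 1
          go(j=0)
          -> return 0
        -> return 1
        go(j=1)
        -> return 1
      -> return 2
      go(j=2) -> return 1  (same call as traced above)
    -> return 3
    go(j=3) -> return 2  (same call as traced above)
  -> return 5
  go(j=4) -> return 3  (same call as traced above)
-> return 8

n_calls is incremented once per call, so count the calls in each subtree. Let C(j) = number of calls made by go(j).
C(0) = C(1) = 1 (base case, no recursion); C(j) = 1 + C(j - 1) + C(j - 2) otherwise.
C(2) = 1 + C(1) + C(0) = 1 + 1 + 1 = 3
C(3) = 1 + C(2) + C(1) = 1 + 3 + 1 = 5
C(4) = 1 + C(3) + C(2) = 1 + 5 + 3 = 9
C(5) = 1 + C(4) + C(3) = 1 + 9 + 5 = 15
C(6) = 1 + C(5) + C(4) = 1 + 15 + 9 = 25
n_calls = C(6) = 25

Final answer: 25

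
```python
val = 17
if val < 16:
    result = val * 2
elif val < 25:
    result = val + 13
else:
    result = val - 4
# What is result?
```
Trace:
  val=17
  val=17, result=30

Final answer: 30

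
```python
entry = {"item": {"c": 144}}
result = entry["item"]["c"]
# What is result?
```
Trace:
  entry={'item': {'c': 144}}
  entry={'item': {'c': 144}}, result=144

Final answer: 144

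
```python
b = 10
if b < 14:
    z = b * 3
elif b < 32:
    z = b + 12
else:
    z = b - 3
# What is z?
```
Trace:
  b=10
  b=10, z=30

Final answer: 30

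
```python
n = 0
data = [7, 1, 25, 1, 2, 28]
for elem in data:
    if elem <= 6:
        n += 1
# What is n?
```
Trace:
  n=0
  n=0, elem=7
  n=1, elem=1
  n=1, elem=25
  n=2, elem=1
  n=3, elem=2
  n=3, elem=28

Final answer: 3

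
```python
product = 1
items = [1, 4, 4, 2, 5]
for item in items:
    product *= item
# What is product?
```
Trace:
  product=1
  product=1, item=1
  product=4, item=4
  product=16, item=4
  product=32, item=2
  product=160, item=5

Final answer: 160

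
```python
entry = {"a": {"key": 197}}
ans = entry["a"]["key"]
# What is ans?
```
Trace:
  entry={'a': {'key': 197}}
  entry={'a': {'key': 197}}, ans=197

Final answer: 197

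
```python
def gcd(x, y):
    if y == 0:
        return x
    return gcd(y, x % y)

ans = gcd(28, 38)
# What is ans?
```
Call trace:
gcd(x=28, y=38)
  gcd(x=38, y=28)
    gcd(x=28, y=10)
      gcd(x=10, y=8)
        gcd(x=8, y=2)
          gcd(x=2, y=0)
          -> return 2
        -> return 2
      -> return 2
    -> return 2
  -> return 2
-> return 2

Final answer: 2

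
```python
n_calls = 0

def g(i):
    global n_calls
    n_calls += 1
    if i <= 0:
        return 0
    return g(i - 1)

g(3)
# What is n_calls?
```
Call trace:
g(i=3)
  g(i=2)
    g(i=1)
      g(i=0)
      -> return 0
    -> return 0
  -> return 0
-> return 0

n_calls is incremented once per call. g is entered once for each i = 3, 2, 1, 0 (the i <= 0 call returns without recursing), i.e. 3 + 1 calls.
n_calls = 4

Final answer: 4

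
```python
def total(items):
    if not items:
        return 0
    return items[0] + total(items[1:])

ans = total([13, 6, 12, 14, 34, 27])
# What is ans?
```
Call trace:
total(items=[13, 6, 12, 14, 34, 27])
  total(items=[6, 12, 14, 34, 27])
    total(items=[12, 14, 34, 27])
      total(items=[14, 34, 27])
        total(items=[34, 27])
          total(items=[27])
            total(items=[])
            -> return 0
          -> return 27
        -> return 61
      -> return 75
    -> return 87
  -> return 93
-> return 106

Final answer: 106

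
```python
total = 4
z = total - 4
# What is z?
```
Trace:
  total=4
  total=4, z=0

Final answer: 0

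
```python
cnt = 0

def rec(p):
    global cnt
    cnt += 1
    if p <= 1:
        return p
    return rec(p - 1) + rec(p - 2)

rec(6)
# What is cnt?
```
Call trace (a repeated sub-call is expanded the first time; later identical calls just restate its return value):
rec(p=6)
  rec(p=5)
    rec(p=4)
      rec(p=3)
        rec(p=2)
          rec(p=1)
          -> return 1
          rec(p=0)
          -> return 0
        -> return 1
        rec(p=1)
        -> return 1
      -> return 2
      rec(p=2) -> return 1  (same call as traced above)
    -> return 3
    rec(p=3) -> return 2  (same call as traced above)
  -> return 5
  rec(p=4) -> return 3  (same call as traced above)
-> return 8

cnt is incremented once per call, so count the calls in each subtree. Let C(p) = number of calls made by rec(p).
C(0) = C(1) = 1 (base case, no recursion); C(p) = 1 + C(p - 1) + C(p - 2) otherwise.
C(2) = 1 + C(1) + C(0) = 1 + 1 + 1 = 3
C(3) = 1 + C(2) + C(1) = 1 + 3 + 1 = 5
C(4) = 1 + C(3) + C(2) = 1 + 5 + 3 = 9
C(5) = 1 + C(4) + C(3) = 1 + 9 + 5 = 15
C(6) = 1 + C(5) + C(4) = 1 + 15 + 9 = 25
cnt = C(6) = 25

Final answer: 25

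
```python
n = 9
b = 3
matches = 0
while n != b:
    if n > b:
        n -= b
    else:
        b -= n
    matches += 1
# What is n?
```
Trace:
  n=9
  n=9, b=3
  n=9, b=3, matches=0
  n=6, b=3, matches=1
  n=3, b=3, matches=2

Final answer: 3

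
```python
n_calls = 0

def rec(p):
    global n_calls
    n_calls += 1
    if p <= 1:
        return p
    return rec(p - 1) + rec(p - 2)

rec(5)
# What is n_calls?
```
Call trace (a repeated sub-call is expanded the first time; later identical calls just restate its return value):
rec(p=5)
  rec(p=4)
    rec(p=3)
      rec(p=2)
        rec(p=1)
        -> return 1
        rec(p=0)
        -> return 0
      -> return 1
      rec(p=1)
      -> return 1
    -> return 2
    rec(p=2) -> return 1  (same call as traced above)
  -> return 3
  rec(p=3) -> return 2  (same call as traced above)
-> return 5

n_calls is incremented once per call, so count the calls in each subtree. Let C(p) = number of calls made by rec(p).
C(0) = C(1) = 1 (base case, no recursion); C(p) = 1 + C(p - 1) + C(p - 2) otherwise.
C(2) = 1 + C(1) + C(0) = 1 + 1 + 1 = 3
C(3) = 1 + C(2) + C(1) = 1 + 3 + 1 = 5
C(4) = 1 + C(3) + C(2) = 1 + 5 + 3 = 9
C(5) = 1 + C(4) + C(3) = 1 + 9 + 5 = 15
n_calls = C(5) = 15

Final answer: 15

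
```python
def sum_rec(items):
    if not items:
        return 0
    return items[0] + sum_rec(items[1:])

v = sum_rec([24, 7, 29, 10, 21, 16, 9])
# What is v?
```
Call trace:
sum_rec(items=[24, 7, 29, 10, 21, 16, 9])
  sum_rec(items=[7, 29, 10, 21, 16, 9])
    sum_rec(items=[29, 10, 21, 16, 9])
      sum_rec(items=[10, 21, 16, 9])
        sum_rec(items=[21, 16, 9])
          sum_rec(items=[16, 9])
            sum_rec(items=[9])
              sum_rec(items=[])
              -> return 0
            -> return 9
          -> return 25
        -> return 46
      -> return 56
    -> return 85
  -> return 92
-> return 116

Final answer: 116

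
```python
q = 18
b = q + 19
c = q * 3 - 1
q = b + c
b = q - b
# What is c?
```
Trace:
  q=18
  q=18, b=37
  q=18, b=37, c=53
  q=90, b=37, c=53
  q=90, b=53, c=53

Final answer: 53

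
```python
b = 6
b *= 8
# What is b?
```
Trace:
  b=6
  b=48

Final answer: 48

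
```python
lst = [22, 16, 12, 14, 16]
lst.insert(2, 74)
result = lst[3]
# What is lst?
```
Trace:
  lst=[22, 16, 12, 14, 16]
  lst=[22, 16, 74, 12, 14, 16]
  lst=[22, 16, 74, 12, 14, 16], result=12

Final answer: [22, 16, 74, 12, 14, 16]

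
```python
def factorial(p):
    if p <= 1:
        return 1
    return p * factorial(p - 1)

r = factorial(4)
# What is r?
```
Call trace:
factorial(p=4)
  factorial(p=3)
    factorial(p=2)
      factorial(p=1)
      -> return 1
    -> return 2
  -> return 6
-> return 24

Final answer: 24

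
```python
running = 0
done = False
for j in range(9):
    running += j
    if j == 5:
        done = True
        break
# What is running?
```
Trace:
  running=0
  running=0, done=False
  running=0, done=False, j=0
  running=1, done=False, j=1
  running=3, done=False, j=2
  running=6, done=False, j=3
  running=10, done=False, j=4
  running=15, done=True, j=5

Final answer: 15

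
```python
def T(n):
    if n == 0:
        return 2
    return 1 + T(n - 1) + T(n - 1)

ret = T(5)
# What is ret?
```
Call trace (a repeated sub-call is expanded the first time; later identical calls just restate its return value):
T(n=5)
  T(n=4)
    T(n=3)
      T(n=2)
        T(n=1)
          T(n=0)
          -> return 2
          T(n=0)
          -> return 2
        -> return 5
        T(n=1) -> return 5  (same call as traced above)
      -> return 11
      T(n=2) -> return 11  (same call as traced above)
    -> return 23
    T(n=3) -> return 23  (same call as traced above)
  -> return 47
  T(n=4) -> return 47  (same call as traced above)
-> return 95

Final answer: 95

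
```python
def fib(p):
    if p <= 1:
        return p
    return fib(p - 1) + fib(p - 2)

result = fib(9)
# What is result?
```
Call trace (a repeated sub-call is expanded the first time; later identical calls just restate its return value):
fib(p=9)
  fib(p=8)
    fib(p=7)
      fib(p=6)
        fib(p=5)
          fib(p=4)
            fib(p=3)
              fib(p=2)
                fib(p=1)
                -> return 1
                fib(p=0)
                -> return 0
              -> return 1
              fib(p=1)
              -> return 1
            -> return 2
            fib(p=2) -> return 1  (same call as traced above)
          -> return 3
          fib(p=3) -> return 2  (same call as traced above)
        -> return 5
        fib(p=4) -> return 3  (same call as traced above)
      -> return 8
      fib(p=5) -> return 5  (same call as traced above)
    -> return 13
    fib(p=6) -> return 8  (same call as traced above)
  -> return 21
  fib(p=7) -> return 13  (same call as traced above)
-> return 34

Final answer: 34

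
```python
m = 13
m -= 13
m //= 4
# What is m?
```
Trace:
  m=13
  m=0
  m=0

Final answer: 0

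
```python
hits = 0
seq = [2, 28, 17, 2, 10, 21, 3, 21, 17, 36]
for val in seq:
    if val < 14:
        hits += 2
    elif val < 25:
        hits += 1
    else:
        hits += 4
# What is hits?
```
Trace:
  hits=0
  hits=2, val=2
  hits=6, val=28
  hits=7, val=17
  hits=9, val=2
  hits=11, val=10
  hits=12, val=21
  hits=14, val=3
  hits=15, val=21
  hits=16, val=17
  hits=20, val=36

Final answer: 20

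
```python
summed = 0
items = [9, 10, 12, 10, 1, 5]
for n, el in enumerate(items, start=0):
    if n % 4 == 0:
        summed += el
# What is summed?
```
Trace:
  summed=0
  summed=9, n=0, el=9
  summed=9, n=1, el=10
  summed=9, n=2, el=12
  summed=9, n=3, el=10
  summed=10, n=4, el=1
  summed=10, n=5, el=5

Final answer: 10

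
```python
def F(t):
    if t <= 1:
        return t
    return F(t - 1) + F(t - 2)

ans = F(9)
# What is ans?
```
Call trace (a repeated sub-call is expanded the first time; later identical calls just restate its return value):
F(t=9)
  F(t=8)
    F(t=7)
      F(t=6)
        F(t=5)
          F(t=4)
            F(t=3)
              F(t=2)
                F(t=1)
                -> return 1
                F(t=0)
                -> return 0
              -> return 1
              F(t=1)
              -> return 1
            -> return 2
            F(t=2) -> return 1  (same call as traced above)
          -> return 3
          F(t=3) -> return 2  (same call as traced above)
        -> return 5
        F(t=4) -> return 3  (same call as traced above)
      -> return 8
      F(t=5) -> return 5  (same call as traced above)
    -> return 13
    F(t=6) -> return 8  (same call as traced above)
  -> return 21
  F(t=7) -> return 13  (same call as traced above)
-> return 34

Final answer: 34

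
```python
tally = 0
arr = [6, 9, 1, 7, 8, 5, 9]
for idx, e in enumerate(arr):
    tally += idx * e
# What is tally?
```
Trace:
  tally=0
  tally=0, idx=0, e=6
  tally=9, idx=1, e=9
  tally=11, idx=2, e=1
  tally=32, idx=3, e=7
  tally=64, idx=4, e=8
  tally=89, idx=5, e=5
  tally=143, idx=6, e=9

Final answer: 143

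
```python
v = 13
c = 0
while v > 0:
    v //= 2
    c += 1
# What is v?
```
Trace:
  v=13
  v=13, c=0
  v=6, c=1
  v=3, c=2
  v=1, c=3
  v=0, c=4

Final answer: 0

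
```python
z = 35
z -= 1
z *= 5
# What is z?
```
Trace:
  z=35
  z=34
  z=170

Final answer: 170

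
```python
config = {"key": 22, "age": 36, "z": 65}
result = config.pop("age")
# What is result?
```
Trace:
  config={'key': 22, 'age': 36, 'z': 65}
  config={'key': 22, 'z': 65}, result=36

Final answer: 36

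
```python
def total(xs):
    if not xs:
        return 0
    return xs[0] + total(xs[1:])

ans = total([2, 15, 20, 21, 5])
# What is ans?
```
Call trace:
total(xs=[2, 15, 20, 21, 5])
  total(xs=[15, 20, 21, 5])
    total(xs=[20, 21, 5])
      total(xs=[21, 5])
        total(xs=[5])
          total(xs=[])
          -> return 0
        -> return 5
      -> return 26
    -> return 46
  -> return 61
-> return 63

Final answer: 63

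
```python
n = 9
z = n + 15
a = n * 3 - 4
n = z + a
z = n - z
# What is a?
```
Trace:
  n=9
  n=9, z=24
  n=9, z=24, a=23
  n=47, z=24, a=23
  n=47, z=23, a=23

Final answer: 23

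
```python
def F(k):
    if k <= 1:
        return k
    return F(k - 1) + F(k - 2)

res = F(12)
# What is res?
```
Call trace (a repeated sub-call is expanded the first time; later identical calls just restate its return value):
F(k=12)
  F(k=11)
    F(k=10)
      F(k=9)
        F(k=8)
          F(k=7)
            F(k=6)
              F(k=5)
                F(k=4)
                  F(k=3)
                    F(k=2)
                      F(k=1)
                      -> return 1
                      F(k=0)
                      -> return 0
                    -> return 1
                    F(k=1)
                    -> return 1
                  -> return 2
                  F(k=2) -> return 1  (same call as traced above)
                -> return 3
                F(k=3) -> return 2  (same call as traced above)
              -> return 5
              F(k=4) -> return 3  (same call as traced above)
            -> return 8
            F(k=5) -> return 5  (same call as traced above)
          -> return 13
          F(k=6) -> return 8  (same call as traced above)
        -> return 21
        F(k=7) -> return 13  (same call as traced above)
      -> return 34
      F(k=8) -> return 21  (same call as traced above)
    -> return 55
    F(k=9) -> return 34  (same call as traced above)
  -> return 89
  F(k=10) -> return 55  (same call as traced above)
-> return 144

Final answer: 144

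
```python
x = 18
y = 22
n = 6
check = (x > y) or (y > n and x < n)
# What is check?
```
Trace:
  x=18
  x=18, y=22
  x=18, y=22, n=6
  x=18, y=22, n=6, check=False

Final answer: False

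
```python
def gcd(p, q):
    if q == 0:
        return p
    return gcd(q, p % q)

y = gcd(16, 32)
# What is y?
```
Call trace:
gcd(p=16, q=32)
  gcd(p=32, q=16)
    gcd(p=16, q=0)
    -> return 16
  -> return 16
-> return 16

Final answer: 16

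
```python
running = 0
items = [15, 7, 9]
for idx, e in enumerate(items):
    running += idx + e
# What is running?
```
Trace:
  running=0
  running=15, idx=0, e=15
  running=23, idx=1, e=7
  running=34, idx=2, e=9

Final answer: 34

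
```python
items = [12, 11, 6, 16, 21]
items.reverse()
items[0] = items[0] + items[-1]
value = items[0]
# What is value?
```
Trace:
  items=[12, 11, 6, 16, 21]
  items=[21, 16, 6, 11, 12]
  items=[33, 16, 6, 11, 12]
  items=[33, 16, 6, 11, 12], value=33

Final answer: 33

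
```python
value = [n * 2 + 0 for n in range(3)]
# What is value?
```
Trace:
  n=0
  n=1
  n=2
  value=[0, 2, 4]

Final answer: [0, 2, 4]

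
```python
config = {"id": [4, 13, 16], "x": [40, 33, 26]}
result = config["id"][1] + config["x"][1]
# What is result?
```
Trace:
  config={'id': [4, 13, 16], 'x': [40, 33, 26]}
  config={'id': [4, 13, 16], 'x': [40, 33, 26]}, result=46

Final answer: 46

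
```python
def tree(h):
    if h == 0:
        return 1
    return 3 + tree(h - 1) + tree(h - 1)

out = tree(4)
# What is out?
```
Call trace (a repeated sub-call is expanded the first time; later identical calls just restate its return value):
tree(h=4)
  tree(h=3)
    tree(h=2)
      tree(h=1)
        tree(h=0)
        -> return 1
        tree(h=0)
        -> return 1
      -> return 5
      tree(h=1) -> return 5  (same call as traced above)
    -> return 13
    tree(h=2) -> return 13  (same call as traced above)
  -> return 29
  tree(h=3) -> return 29  (same call as traced above)
-> return 61

Final answer: 61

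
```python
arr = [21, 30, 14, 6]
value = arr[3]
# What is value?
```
Trace:
  arr=[21, 30, 14, 6]
  arr=[21, 30, 14, 6], value=6

Final answer: 6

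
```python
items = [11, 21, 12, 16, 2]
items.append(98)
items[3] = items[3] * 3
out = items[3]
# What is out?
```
Trace:
  items=[11, 21, 12, 16, 2]
  items=[11, 21, 12, 16, 2, 98]
  items=[11, 21, 12, 48, 2, 98]
  items=[11, 21, 12, 48, 2, 98], out=48

Final answer: 48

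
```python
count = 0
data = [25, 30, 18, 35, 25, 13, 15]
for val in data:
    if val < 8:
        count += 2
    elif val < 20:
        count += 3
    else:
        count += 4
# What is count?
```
Trace:
  count=0
  count=4, val=25
  count=8, val=30
  count=11, val=18
  count=15, val=35
  count=19, val=25
  count=22, val=13
  count=25, val=15

Final answer: 25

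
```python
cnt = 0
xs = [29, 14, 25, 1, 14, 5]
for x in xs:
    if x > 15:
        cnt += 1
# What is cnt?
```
Trace:
  cnt=0
  cnt=1, x=29
  cnt=1, x=14
  cnt=2, x=25
  cnt=2, x=1
  cnt=2, x=14
  cnt=2, x=5

Final answer: 2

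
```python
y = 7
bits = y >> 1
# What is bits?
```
Trace:
  y=7
  y=7, bits=3

Final answer: 3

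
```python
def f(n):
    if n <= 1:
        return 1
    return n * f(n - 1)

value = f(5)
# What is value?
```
Call trace:
f(n=5)
  f(n=4)
    f(n=3)
      f(n=2)
        f(n=1)
        -> return 1
      -> return 2
    -> return 6
  -> return 24
-> return 120

Final answer: 120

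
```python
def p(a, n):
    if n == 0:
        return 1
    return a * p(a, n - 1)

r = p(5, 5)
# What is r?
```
Call trace:
p(a=5, n=5)
  p(a=5, n=4)
    p(a=5, n=3)
      p(a=5, n=2)
        p(a=5, n=1)
          p(a=5, n=0)
          -> return 1
        -> return 5
      -> return 25
    -> return 125
  -> return 625
-> return 3125

Final answer: 3125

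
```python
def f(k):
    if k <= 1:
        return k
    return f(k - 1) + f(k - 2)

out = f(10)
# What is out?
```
Call trace (a repeated sub-call is expanded the first time; later identical calls just restate its return value):
f(k=10)
  f(k=9)
    f(k=8)
      f(k=7)
        f(k=6)
          f(k=5)
            f(k=4)
              f(k=3)
                f(k=2)
                  f(k=1)
                  -> return 1
                  f(k=0)
                  -> return 0
                -> return 1
                f(k=1)
                -> return 1
              -> return 2
              f(k=2) -> return 1  (same call as traced above)
            -> return 3
            f(k=3) -> return 2  (same call as traced above)
          -> return 5
          f(k=4) -> return 3  (same call as traced above)
        -> return 8
        f(k=5) -> return 5  (same call as traced above)
      -> return 13
      f(k=6) -> return 8  (same call as traced above)
    -> return 21
    f(k=7) -> return 13  (same call as traced above)
  -> return 34
  f(k=8) -> return 21  (same call as traced above)
-> return 55

Final answer: 55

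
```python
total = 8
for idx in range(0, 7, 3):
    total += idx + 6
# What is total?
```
Trace:
  total=8
  total=14, idx=0
  total=23, idx=3
  total=35, idx=6

Final answer: 35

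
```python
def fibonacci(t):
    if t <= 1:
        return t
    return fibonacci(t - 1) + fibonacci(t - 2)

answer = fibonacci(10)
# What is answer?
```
Call trace (a repeated sub-call is expanded the first time; later identical calls just restate its return value):
fibonacci(t=10)
  fibonacci(t=9)
    fibonacci(t=8)
      fibonacci(t=7)
        fibonacci(t=6)
          fibonacci(t=5)
            fibonacci(t=4)
              fibonacci(t=3)
                fibonacci(t=2)
                  fibonacci(t=1)
                  -> return 1
                  fibonacci(t=0)
                  -> return 0
                -> return 1
                fibonacci(t=1)
                -> return 1
              -> return 2
              fibonacci(t=2) -> return 1  (same call as traced above)
            -> return 3
            fibonacci(t=3) -> return 2  (same call as traced above)
          -> return 5
          fibonacci(t=4) -> return 3  (same call as traced above)
        -> return 8
        fibonacci(t=5) -> return 5  (same call as traced above)
      -> return 13
      fibonacci(t=6) -> return 8  (same call as traced above)
    -> return 21
    fibonacci(t=7) -> return 13  (same call as traced above)
  -> return 34
  fibonacci(t=8) -> return 21  (same call as traced above)
-> return 55

Final answer: 55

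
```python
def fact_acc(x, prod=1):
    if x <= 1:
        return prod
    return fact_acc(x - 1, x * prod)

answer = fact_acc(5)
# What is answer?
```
Call trace:
fact_acc(x=5, prod=1)
  fact_acc(x=4, prod=5)
    fact_acc(x=3, prod=20)
      fact_acc(x=2, prod=60)
        fact_acc(x=1, prod=120)
        -> return 120
      -> return 120
    -> return 120
  -> return 120
-> return 120

Final answer: 120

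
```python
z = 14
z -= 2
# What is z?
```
Trace:
  z=14
  z=12

Final answer: 12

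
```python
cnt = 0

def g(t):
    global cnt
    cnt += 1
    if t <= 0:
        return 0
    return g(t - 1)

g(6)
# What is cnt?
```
Call trace:
g(t=6)
  g(t=5)
    g(t=4)
      g(t=3)
        g(t=2)
          g(t=1)
            g(t=0)
            -> return 0
          -> return 0
        -> return 0
      -> return 0
    -> return 0
  -> return 0
-> return 0

cnt is incremented once per call. g is entered once for each t = 6, 5, 4, 3, 2, 1, 0 (the t <= 0 call returns without recursing), i.e. 6 + 1 calls.
cnt = 7

Final answer: 7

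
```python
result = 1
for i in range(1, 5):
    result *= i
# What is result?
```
Trace:
  result=1
  result=1, i=1
  result=2, i=2
  result=6, i=3
  result=24, i=4

Final answer: 24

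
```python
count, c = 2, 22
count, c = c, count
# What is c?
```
Trace:
  count=2, c=22
  count=22, c=2

Final answer: 2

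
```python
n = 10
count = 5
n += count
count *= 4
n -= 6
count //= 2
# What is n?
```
Trace:
  n=10
  n=10, count=5
  n=15, count=5
  n=15, count=20
  n=9, count=20
  n=9, count=10

Final answer: 9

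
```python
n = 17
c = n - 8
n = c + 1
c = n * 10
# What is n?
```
Trace:
  n=17
  n=17, c=9
  n=10, c=9
  n=10, c=100

Final answer: 10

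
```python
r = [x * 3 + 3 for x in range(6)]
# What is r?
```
Trace:
  x=0
  x=1
  x=2
  x=3
  x=4
  x=5
  r=[3, 6, 9, 12, 15, 18]

Final answer: [3, 6, 9, 12, 15, 18]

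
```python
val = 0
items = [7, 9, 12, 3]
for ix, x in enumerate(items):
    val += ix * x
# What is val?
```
Trace:
  val=0
  val=0, ix=0, x=7
  val=9, ix=1, x=9
  val=33, ix=2, x=12
  val=42, ix=3, x=3

Final answer: 42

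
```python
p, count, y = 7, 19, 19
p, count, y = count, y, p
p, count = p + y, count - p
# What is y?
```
Trace:
  p=7, count=19, y=19
  p=19, count=19, y=7
  p=26, count=0, y=7

Final answer: 7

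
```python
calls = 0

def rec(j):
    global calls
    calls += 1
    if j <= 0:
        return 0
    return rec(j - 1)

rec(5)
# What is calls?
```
Call trace:
rec(j=5)
  rec(j=4)
    rec(j=3)
      rec(j=2)
        rec(j=1)
          rec(j=0)
          -> return 0
        -> return 0
      -> return 0
    -> return 0
  -> return 0
-> return 0

calls is incremented once per call. rec is entered once for each j = 5, 4, 3, 2, 1, 0 (the j <= 0 call returns without recursing), i.e. 5 + 1 calls.
calls = 6

Final answer: 6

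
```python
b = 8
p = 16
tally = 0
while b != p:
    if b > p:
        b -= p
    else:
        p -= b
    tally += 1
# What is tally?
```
Trace:
  b=8
  b=8, p=16
  b=8, p=16, tally=0
  b=8, p=8, tally=1

Final answer: 1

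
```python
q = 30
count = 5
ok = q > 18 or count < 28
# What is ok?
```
Trace:
  q=30
  q=30, count=5
  q=30, count=5, ok=True

Final answer: True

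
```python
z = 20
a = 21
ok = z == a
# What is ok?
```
Trace:
  z=20
  z=20, a=21
  z=20, a=21, ok=False

Final answer: False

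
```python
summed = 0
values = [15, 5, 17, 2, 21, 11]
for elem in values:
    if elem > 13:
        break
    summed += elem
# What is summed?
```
Trace:
  summed=0
  summed=0, elem=15

Final answer: 0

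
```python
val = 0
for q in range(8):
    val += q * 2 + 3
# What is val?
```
Trace:
  val=0
  val=3, q=0
  val=8, q=1
  val=15, q=2
  val=24, q=3
  val=35, q=4
  val=48, q=5
  val=63, q=6
  val=80, q=7

Final answer: 80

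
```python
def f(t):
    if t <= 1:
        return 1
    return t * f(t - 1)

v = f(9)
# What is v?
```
Call trace:
f(t=9)
  f(t=8)
    f(t=7)
      f(t=6)
        f(t=5)
          f(t=4)
            f(t=3)
              f(t=2)
                f(t=1)
                -> return 1
              -> return 2
            -> return 6
          -> return 24
        -> return 120
      -> return 720
    -> return 5040
  -> return 40320
-> return 362880

Final answer: 362880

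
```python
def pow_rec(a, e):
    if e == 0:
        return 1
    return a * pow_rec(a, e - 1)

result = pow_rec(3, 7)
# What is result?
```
Call trace:
pow_rec(a=3, e=7)
  pow_rec(a=3, e=6)
    pow_rec(a=3, e=5)
      pow_rec(a=3, e=4)
        pow_rec(a=3, e=3)
          pow_rec(a=3, e=2)
            pow_rec(a=3, e=1)
              pow_rec(a=3, e=0)
              -> return 1
            -> return 3
          -> return 9
        -> return 27
      -> return 81
    -> return 243
  -> return 729
-> return 2187

Final answer: 2187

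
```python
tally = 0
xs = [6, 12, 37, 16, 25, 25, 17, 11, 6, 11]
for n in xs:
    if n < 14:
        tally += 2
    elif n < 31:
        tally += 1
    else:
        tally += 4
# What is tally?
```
Trace:
  tally=0
  tally=2, n=6
  tally=4, n=12
  tally=8, n=37
  tally=9, n=16
  tally=10, n=25
  tally=11, n=25
  tally=12, n=17
  tally=14, n=11
  tally=16, n=6
  tally=18, n=11

Final answer: 18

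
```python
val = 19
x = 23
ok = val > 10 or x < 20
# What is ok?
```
Trace:
  val=19
  val=19, x=23
  val=19, x=23, ok=True

Final answer: True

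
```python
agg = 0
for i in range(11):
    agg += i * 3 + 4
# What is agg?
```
Trace:
  agg=0
  agg=4, i=0
  agg=11, i=1
  agg=21, i=2
  agg=34, i=3
  agg=50, i=4
  agg=69, i=5
  agg=91, i=6
  agg=116, i=7
  agg=144, i=8
  agg=175, i=9
  agg=209, i=10

Final answer: 209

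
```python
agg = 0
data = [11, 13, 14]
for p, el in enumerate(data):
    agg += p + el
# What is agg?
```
Trace:
  agg=0
  agg=11, p=0, el=11
  agg=25, p=1, el=13
  agg=41, p=2, el=14

Final answer: 41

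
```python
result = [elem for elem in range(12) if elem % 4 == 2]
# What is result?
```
Trace:
  elem=0
  elem=1
  elem=2
  elem=3
  elem=4
  elem=5
  elem=6
  elem=7
  elem=8
  elem=9
  elem=10
  elem=11
  result=[2, 6, 10]

Final answer: [2, 6, 10]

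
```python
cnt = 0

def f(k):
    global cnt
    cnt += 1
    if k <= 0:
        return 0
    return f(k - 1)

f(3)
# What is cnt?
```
Call trace:
f(k=3)
  f(k=2)
    f(k=1)
      f(k=0)
      -> return 0
    -> return 0
  -> return 0
-> return 0

cnt is incremented once per call. f is entered once for each k = 3, 2, 1, 0 (the k <= 0 call returns without recursing), i.e. 3 + 1 calls.
cnt = 4

Final answer: 4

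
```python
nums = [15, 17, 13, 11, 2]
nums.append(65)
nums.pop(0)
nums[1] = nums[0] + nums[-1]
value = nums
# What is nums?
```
Trace:
  nums=[15, 17, 13, 11, 2]
  nums=[15, 17, 13, 11, 2, 65]
  nums=[17, 13, 11, 2, 65]
  nums=[17, 82, 11, 2, 65]
  nums=[17, 82, 11, 2, 65], value=[17, 82, 11, 2, 65]

Final answer: [17, 82, 11, 2, 65]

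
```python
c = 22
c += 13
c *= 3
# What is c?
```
Trace:
  c=22
  c=35
  c=105

Final answer: 105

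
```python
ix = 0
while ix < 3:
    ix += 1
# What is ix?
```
Trace:
  ix=0
  ix=1
  ix=2
  ix=3

Final answer: 3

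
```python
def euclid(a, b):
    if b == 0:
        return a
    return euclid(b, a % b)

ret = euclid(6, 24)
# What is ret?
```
Call trace:
euclid(a=6, b=24)
  euclid(a=24, b=6)
    euclid(a=6, b=0)
    -> return 6
  -> return 6
-> return 6

Final answer: 6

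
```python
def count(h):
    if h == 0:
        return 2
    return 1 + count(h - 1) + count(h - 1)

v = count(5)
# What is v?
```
Call trace (a repeated sub-call is expanded the first time; later identical calls just restate its return value):
count(h=5)
  count(h=4)
    count(h=3)
      count(h=2)
        count(h=1)
          count(h=0)
          -> return 2
          count(h=0)
          -> return 2
        -> return 5
        count(h=1) -> return 5  (same call as traced above)
      -> return 11
      count(h=2) -> return 11  (same call as traced above)
    -> return 23
    count(h=3) -> return 23  (same call as traced above)
  -> return 47
  count(h=4) -> return 47  (same call as traced above)
-> return 95

Final answer: 95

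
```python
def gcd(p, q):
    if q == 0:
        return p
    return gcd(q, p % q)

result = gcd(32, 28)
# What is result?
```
Call trace:
gcd(p=32, q=28)
  gcd(p=28, q=4)
    gcd(p=4, q=0)
    -> return 4
  -> return 4
-> return 4

Final answer: 4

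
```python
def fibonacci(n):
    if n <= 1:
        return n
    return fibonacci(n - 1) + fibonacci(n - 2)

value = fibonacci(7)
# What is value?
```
Call trace (a repeated sub-call is expanded the first time; later identical calls just restate its return value):
fibonacci(n=7)
  fibonacci(n=6)
    fibonacci(n=5)
      fibonacci(n=4)
        fibonacci(n=3)
          fibonacci(n=2)
            fibonacci(n=1)
            -> return 1
            fibonacci(n=0)
            -> return 0
          -> return 1
          fibonacci(n=1)
          -> return 1
        -> return 2
        fibonacci(n=2) -> return 1  (same call as traced above)
      -> return 3
      fibonacci(n=3) -> return 2  (same call as traced above)
    -> return 5
    fibonacci(n=4) -> return 3  (same call as traced above)
  -> return 8
  fibonacci(n=5) -> return 5  (same call as traced above)
-> return 13

Final answer: 13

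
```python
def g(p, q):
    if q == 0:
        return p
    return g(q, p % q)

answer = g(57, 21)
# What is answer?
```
Call trace:
g(p=57, q=21)
  g(p=21, q=15)
    g(p=15, q=6)
      g(p=6, q=3)
        g(p=3, q=0)
        -> return 3
      -> return 3
    -> return 3
  -> return 3
-> return 3

Final answer: 3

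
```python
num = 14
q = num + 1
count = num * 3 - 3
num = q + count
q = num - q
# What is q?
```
Trace:
  num=14
  num=14, q=15
  num=14, q=15, count=39
  num=54, q=15, count=39
  num=54, q=39, count=39

Final answer: 39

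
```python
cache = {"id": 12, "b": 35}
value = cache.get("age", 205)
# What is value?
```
Trace:
  cache={'id': 12, 'b': 35}
  cache={'id': 12, 'b': 35}, value=205

Final answer: 205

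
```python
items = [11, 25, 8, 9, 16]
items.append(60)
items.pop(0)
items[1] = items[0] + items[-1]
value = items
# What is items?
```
Trace:
  items=[11, 25, 8, 9, 16]
  items=[11, 25, 8, 9, 16, 60]
  items=[25, 8, 9, 16, 60]
  items=[25, 85, 9, 16, 60]
  items=[25, 85, 9, 16, 60], value=[25, 85, 9, 16, 60]

Final answer: [25, 85, 9, 16, 60]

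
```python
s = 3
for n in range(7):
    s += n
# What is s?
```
Trace:
  s=3
  s=3, n=0
  s=4, n=1
  s=6, n=2
  s=9, n=3
  s=13, n=4
  s=18, n=5
  s=24, n=6

Final answer: 24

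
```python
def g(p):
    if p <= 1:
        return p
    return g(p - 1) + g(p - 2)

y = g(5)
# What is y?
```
Call trace (a repeated sub-call is expanded the first time; later identical calls just restate its return value):
g(p=5)
  g(p=4)
    g(p=3)
      g(p=2)
        g(p=1)
        -> return 1
        g(p=0)
        -> return 0
      -> return 1
      g(p=1)
      -> return 1
    -> return 2
    g(p=2) -> return 1  (same call as traced above)
  -> return 3
  g(p=3) -> return 2  (same call as traced above)
-> return 5

Final answer: 5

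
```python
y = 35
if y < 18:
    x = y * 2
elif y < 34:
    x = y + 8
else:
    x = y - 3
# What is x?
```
Trace:
  y=35
  y=35, x=32

Final answer: 32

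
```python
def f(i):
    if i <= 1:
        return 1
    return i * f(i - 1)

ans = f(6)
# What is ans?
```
Call trace:
f(i=6)
  f(i=5)
    f(i=4)
      f(i=3)
        f(i=2)
          f(i=1)
          -> return 1
        -> return 2
      -> return 6
    -> return 24
  -> return 120
-> return 720

Final answer: 720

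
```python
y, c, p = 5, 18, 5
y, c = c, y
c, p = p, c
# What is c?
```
Trace:
  y=5, c=18, p=5
  y=18, c=5, p=5
  y=18, c=5, p=5

Final answer: 5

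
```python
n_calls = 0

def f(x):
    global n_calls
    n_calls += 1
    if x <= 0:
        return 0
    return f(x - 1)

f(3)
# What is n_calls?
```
Call trace:
f(x=3)
  f(x=2)
    f(x=1)
      f(x=0)
      -> return 0
    -> return 0
  -> return 0
-> return 0

n_calls is incremented once per call. f is entered once for each x = 3, 2, 1, 0 (the x <= 0 call returns without recursing), i.e. 3 + 1 calls.
n_calls = 4

Final answer: 4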